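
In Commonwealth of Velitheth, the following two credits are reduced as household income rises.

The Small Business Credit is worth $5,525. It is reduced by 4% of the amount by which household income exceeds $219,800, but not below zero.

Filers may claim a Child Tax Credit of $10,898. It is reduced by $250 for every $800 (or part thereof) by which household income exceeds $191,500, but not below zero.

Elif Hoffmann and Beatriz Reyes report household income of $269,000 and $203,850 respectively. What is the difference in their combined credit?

Elif ($269,000): Small Business Credit: 4% of the $49,200 excess over $219,800 is $1,968; credit = $5,525 − $1,968 = $3,557. Child Tax Credit: income exceeds $191,500 by $77,500 → 97 increments × $250 = $24,250 ≥ base, so the credit is $0. total $3,557 + $0 = $3,557
Beatriz ($203,850): Small Business Credit: $203,850 is at or below the $219,800 threshold, so the full $5,525 applies. Child Tax Credit: income exceeds $191,500 by $12,350, which is 16 full-or-partial $800 increments; reduction = 16 × $250 = $4,000, leaving $6,898. total $5,525 + $6,898 = $12,423
Difference: |$3,557 − $12,423| = $8,866.

$8,866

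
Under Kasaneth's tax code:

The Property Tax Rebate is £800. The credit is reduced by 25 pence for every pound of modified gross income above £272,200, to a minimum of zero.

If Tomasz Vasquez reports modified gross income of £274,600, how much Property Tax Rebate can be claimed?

£200

Property Tax Rebate: 25% of the £2,400 excess over £272,200 is £600; credit = £800 − £600 = £200.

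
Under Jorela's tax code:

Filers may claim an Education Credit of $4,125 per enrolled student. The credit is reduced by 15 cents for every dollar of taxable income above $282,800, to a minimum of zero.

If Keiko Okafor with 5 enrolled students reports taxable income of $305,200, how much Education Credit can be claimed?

$17,265

Education Credit: base = 5 × $4,125 = $20,625. 15% of the $22,400 excess over $282,800 is $3,360; credit = $20,625 − $3,360 = $17,265.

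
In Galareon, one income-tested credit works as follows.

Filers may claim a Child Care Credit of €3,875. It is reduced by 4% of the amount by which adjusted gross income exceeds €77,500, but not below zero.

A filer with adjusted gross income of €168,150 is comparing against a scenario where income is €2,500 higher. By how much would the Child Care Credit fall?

At €168,150 — 4% of the €90,650 excess over €77,500 is €3,626; credit = €3,875 − €3,626 = €249.
At €170,650 — 4% of the €93,150 excess over €77,500 is €3,726; credit = €3,875 − €3,726 = €149.
Lost: €249 − €149 = €100.

€100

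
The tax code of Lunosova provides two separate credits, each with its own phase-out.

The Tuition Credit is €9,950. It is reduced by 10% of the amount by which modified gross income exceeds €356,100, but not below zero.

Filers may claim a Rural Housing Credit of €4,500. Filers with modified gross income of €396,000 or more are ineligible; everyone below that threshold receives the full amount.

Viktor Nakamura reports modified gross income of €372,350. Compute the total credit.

Tuition Credit: 10% of the €16,250 excess over €356,100 is €1,625; credit = €9,950 − €1,625 = €8,325.
Rural Housing Credit: €372,350 is below the €396,000 cutoff, so the full €4,500 applies.
Total: €8,325 + €4,500 = €12,825.

€12,825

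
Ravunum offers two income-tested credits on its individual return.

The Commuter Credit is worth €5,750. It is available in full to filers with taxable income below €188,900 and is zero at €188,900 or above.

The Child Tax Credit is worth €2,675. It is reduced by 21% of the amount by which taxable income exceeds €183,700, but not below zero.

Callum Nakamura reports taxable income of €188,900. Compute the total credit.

€1,583

Commuter Credit: €188,900 meets or exceeds the €188,900 cutoff, so the credit is €0.
Child Tax Credit: 21% of the €5,200 excess over €183,700 is €1,092; credit = €2,675 − €1,092 = €1,583.
Total: €0 + €1,583 = €1,583.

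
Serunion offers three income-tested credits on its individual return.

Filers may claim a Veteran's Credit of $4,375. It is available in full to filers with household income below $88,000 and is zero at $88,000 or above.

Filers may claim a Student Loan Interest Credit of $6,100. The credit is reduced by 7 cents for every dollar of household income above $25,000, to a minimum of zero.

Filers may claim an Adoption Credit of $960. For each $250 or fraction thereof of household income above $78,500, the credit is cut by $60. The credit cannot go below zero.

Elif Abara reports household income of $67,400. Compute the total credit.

$8,467

Veteran's Credit: $67,400 is below the $88,000 cutoff, so the full $4,375 applies.
Student Loan Interest Credit: 7% of the $42,400 excess over $25,000 is $2,968; credit = $6,100 − $2,968 = $3,132.
Adoption Credit: $67,400 is at or below the $78,500 threshold, so the full $960 applies.
Total: $4,375 + $3,132 + $960 = $8,467.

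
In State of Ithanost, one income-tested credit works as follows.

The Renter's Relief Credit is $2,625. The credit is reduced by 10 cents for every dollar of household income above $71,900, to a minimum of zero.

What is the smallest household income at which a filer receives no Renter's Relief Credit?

$98,150

The credit falls by 10% of each dollar above $71,900, so it reaches zero when the excess is $2,625 / 10% = $26,250: income = $71,900 + $26,250 = $98,150.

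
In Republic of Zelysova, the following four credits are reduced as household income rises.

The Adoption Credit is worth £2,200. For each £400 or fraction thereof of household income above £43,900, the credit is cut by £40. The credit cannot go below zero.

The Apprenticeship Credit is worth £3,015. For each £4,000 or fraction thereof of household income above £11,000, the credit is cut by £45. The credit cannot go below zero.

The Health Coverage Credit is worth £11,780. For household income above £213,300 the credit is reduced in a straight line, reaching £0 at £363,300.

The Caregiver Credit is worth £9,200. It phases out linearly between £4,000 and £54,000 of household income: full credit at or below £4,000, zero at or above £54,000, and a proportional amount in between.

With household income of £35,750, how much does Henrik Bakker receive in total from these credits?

£20,038

Adoption Credit: £35,750 is at or below the £43,900 threshold, so the full £2,200 applies.
Apprenticeship Credit: income exceeds £11,000 by £24,750, which is 7 full-or-partial £4,000 increments; reduction = 7 × £45 = £315, leaving £2,700.
Health Coverage Credit: £35,750 is at or below the £213,300 threshold, so the full £11,780 applies.
Caregiver Credit: £35,750 is £31,750 into a £50,000 phase-out range, leaving 18,250/50,000 of the credit: £9,200 × 18,250/50,000 = £3,358.
Total: £2,200 + £2,700 + £11,780 + £3,358 = £20,038.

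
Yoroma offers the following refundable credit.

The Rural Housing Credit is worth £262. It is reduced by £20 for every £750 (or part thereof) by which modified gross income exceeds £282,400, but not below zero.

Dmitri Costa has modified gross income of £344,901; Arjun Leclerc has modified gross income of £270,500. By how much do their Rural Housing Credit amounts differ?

Dmitri (£344,901): Rural Housing Credit: income exceeds £282,400 by £62,501 → 84 increments × £20 = £1,680 ≥ base, so the credit is £0.
Arjun (£270,500): Rural Housing Credit: £270,500 is at or below the £282,400 threshold, so the full £262 applies.
Difference: |£0 − £262| = £262.

£262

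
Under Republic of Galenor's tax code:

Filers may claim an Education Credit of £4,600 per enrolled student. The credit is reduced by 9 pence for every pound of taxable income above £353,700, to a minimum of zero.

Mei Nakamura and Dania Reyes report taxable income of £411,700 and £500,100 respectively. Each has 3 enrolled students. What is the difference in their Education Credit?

£7,956

Mei (£411,700): Education Credit: base = 3 × £4,600 = £13,800. 9% of the £58,000 excess over £353,700 is £5,220; credit = £13,800 − £5,220 = £8,580.
Dania (£500,100): Education Credit: base = 3 × £4,600 = £13,800. 9% of the £146,400 excess over £353,700 is £13,176; credit = £13,800 − £13,176 = £624.
Difference: |£8,580 − £624| = £7,956.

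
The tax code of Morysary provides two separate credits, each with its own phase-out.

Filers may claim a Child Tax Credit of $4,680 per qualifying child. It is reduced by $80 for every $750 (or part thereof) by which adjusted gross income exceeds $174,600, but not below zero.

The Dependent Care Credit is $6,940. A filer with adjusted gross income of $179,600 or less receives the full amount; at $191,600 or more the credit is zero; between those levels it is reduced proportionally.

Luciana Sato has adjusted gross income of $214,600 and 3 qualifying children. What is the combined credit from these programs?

Child Tax Credit: base = 3 × $4,680 = $14,040. income exceeds $174,600 by $40,000, which is 54 full-or-partial $750 increments; reduction = 54 × $80 = $4,320, leaving $9,720.
Dependent Care Credit: $214,600 is at or above $191,600, so the credit is $0.
Total: $9,720 + $0 = $9,720.

$9,720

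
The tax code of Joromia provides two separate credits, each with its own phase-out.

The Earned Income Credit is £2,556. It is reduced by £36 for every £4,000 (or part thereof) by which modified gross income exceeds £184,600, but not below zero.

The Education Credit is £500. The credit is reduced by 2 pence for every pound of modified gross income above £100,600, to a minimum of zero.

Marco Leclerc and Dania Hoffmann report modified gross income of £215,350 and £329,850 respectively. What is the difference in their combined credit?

£1,044

Marco (£215,350): Earned Income Credit: income exceeds £184,600 by £30,750, which is 8 full-or-partial £4,000 increments; reduction = 8 × £36 = £288, leaving £2,268. Education Credit: 2% of the £114,750 excess over £100,600 is £2,295 ≥ base, so the credit is £0. total £2,268 + £0 = £2,268
Dania (£329,850): Earned Income Credit: income exceeds £184,600 by £145,250, which is 37 full-or-partial £4,000 increments; reduction = 37 × £36 = £1,332, leaving £1,224. Education Credit: 2% of the £229,250 excess over £100,600 is £4,585 ≥ base, so the credit is £0. total £1,224 + £0 = £1,224
Difference: |£2,268 − £1,224| = £1,044.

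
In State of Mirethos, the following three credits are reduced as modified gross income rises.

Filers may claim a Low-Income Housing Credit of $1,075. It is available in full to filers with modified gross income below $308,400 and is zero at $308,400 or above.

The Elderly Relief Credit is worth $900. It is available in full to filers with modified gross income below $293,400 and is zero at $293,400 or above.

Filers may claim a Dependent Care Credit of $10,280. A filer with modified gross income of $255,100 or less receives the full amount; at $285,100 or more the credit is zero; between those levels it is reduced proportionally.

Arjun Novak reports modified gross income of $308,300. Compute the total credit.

Low-Income Housing Credit: $308,300 is below the $308,400 cutoff, so the full $1,075 applies.
Elderly Relief Credit: $308,300 meets or exceeds the $293,400 cutoff, so the credit is $0.
Dependent Care Credit: $308,300 is at or above $285,100, so the credit is $0.
Total: $1,075 + $0 + $0 = $1,075.

$1,075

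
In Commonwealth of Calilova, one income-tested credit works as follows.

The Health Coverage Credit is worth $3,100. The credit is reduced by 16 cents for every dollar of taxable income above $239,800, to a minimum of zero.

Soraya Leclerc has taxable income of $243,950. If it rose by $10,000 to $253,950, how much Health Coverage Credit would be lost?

$1,600

At $243,950 — 16% of the $4,150 excess over $239,800 is $664; credit = $3,100 − $664 = $2,436.
At $253,950 — 16% of the $14,150 excess over $239,800 is $2,264; credit = $3,100 − $2,264 = $836.
Lost: $2,436 − $836 = $1,600.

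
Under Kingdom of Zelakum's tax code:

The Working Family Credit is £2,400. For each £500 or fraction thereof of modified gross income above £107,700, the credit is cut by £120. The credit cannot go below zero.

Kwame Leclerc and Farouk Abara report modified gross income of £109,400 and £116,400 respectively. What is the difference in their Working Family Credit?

Kwame (£109,400): Working Family Credit: income exceeds £107,700 by £1,700, which is 4 full-or-partial £500 increments; reduction = 4 × £120 = £480, leaving £1,920.
Farouk (£116,400): Working Family Credit: income exceeds £107,700 by £8,700, which is 18 full-or-partial £500 increments; reduction = 18 × £120 = £2,160, leaving £240.
Difference: |£1,920 − £240| = £1,680.

£1,680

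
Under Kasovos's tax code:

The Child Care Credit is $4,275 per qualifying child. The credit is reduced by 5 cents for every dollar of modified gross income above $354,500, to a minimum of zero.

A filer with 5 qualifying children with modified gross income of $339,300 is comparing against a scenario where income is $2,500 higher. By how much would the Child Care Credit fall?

At $339,300 — base = 5 × $4,275 = $21,375. $339,300 is at or below the $354,500 threshold, so the full $21,375 applies.
At $341,800 — base = 5 × $4,275 = $21,375. $341,800 is at or below the $354,500 threshold, so the full $21,375 applies.
Lost: $21,375 − $21,375 = $0.

$0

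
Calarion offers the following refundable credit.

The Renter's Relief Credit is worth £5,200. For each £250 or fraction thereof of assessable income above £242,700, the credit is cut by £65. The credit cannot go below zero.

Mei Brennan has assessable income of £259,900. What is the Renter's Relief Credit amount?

Renter's Relief Credit: income exceeds £242,700 by £17,200, which is 69 full-or-partial £250 increments; reduction = 69 × £65 = £4,485, leaving £715.

£715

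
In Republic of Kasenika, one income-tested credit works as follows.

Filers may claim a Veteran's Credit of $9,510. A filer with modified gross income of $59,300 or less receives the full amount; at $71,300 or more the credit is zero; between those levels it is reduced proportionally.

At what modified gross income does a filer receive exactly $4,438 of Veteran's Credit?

$4,438 is 4,438/9,510 of the full $9,510, so 5,072/9,510 of the $12,000 range has been used: income = $59,300 + $12,000 × 5,072/9,510 = $65,700.

$65,700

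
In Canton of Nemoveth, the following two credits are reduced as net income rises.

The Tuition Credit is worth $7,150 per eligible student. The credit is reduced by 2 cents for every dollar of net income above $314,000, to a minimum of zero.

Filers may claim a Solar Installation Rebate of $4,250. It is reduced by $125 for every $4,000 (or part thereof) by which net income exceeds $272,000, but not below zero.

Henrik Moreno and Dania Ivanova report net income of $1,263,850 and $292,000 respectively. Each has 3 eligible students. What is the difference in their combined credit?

Henrik ($1,263,850): Tuition Credit: base = 3 × $7,150 = $21,450. 2% of the $949,850 excess over $314,000 is $18,997; credit = $21,450 − $18,997 = $2,453. Solar Installation Rebate: income exceeds $272,000 by $991,850 → 248 increments × $125 = $31,000 ≥ base, so the credit is $0. total $2,453 + $0 = $2,453
Dania ($292,000): Tuition Credit: base = 3 × $7,150 = $21,450. $292,000 is at or below the $314,000 threshold, so the full $21,450 applies. Solar Installation Rebate: income exceeds $272,000 by $20,000, which is 5 full-or-partial $4,000 increments; reduction = 5 × $125 = $625, leaving $3,625. total $21,450 + $3,625 = $25,075
Difference: |$2,453 − $25,075| = $22,622.

$22,622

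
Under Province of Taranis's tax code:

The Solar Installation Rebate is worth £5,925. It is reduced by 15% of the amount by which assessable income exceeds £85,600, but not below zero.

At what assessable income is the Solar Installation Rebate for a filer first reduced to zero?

The credit falls by 15% of each pound above £85,600, so it reaches zero when the excess is £5,925 / 15% = £39,500: income = £85,600 + £39,500 = £125,100.

£125,100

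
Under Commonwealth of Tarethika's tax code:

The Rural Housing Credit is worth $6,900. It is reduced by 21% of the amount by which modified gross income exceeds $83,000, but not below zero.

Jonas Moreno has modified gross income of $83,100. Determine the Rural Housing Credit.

Rural Housing Credit: 21% of the $100 excess over $83,000 is $21; credit = $6,900 − $21 = $6,879.

$6,879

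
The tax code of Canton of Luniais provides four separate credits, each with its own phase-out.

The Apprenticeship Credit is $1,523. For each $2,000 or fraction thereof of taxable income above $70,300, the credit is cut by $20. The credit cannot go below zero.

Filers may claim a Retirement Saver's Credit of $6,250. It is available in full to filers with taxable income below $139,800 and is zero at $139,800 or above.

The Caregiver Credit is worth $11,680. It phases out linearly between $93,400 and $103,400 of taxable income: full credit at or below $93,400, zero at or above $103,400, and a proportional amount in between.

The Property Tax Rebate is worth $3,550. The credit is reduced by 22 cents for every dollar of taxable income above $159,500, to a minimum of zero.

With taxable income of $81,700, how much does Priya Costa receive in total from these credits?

Apprenticeship Credit: income exceeds $70,300 by $11,400, which is 6 full-or-partial $2,000 increments; reduction = 6 × $20 = $120, leaving $1,403.
Retirement Saver's Credit: $81,700 is below the $139,800 cutoff, so the full $6,250 applies.
Caregiver Credit: $81,700 is at or below the $93,400 threshold, so the full $11,680 applies.
Property Tax Rebate: $81,700 is at or below the $159,500 threshold, so the full $3,550 applies.
Total: $1,403 + $6,250 + $11,680 + $3,550 = $22,883.

$22,883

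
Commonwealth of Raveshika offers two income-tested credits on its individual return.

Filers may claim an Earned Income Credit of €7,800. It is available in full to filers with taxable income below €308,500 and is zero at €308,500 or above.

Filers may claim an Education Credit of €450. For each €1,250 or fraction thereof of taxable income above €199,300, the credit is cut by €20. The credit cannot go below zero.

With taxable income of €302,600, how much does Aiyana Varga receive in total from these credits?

€7,800

Earned Income Credit: €302,600 is below the €308,500 cutoff, so the full €7,800 applies.
Education Credit: income exceeds €199,300 by €103,300 → 83 increments × €20 = €1,660 ≥ base, so the credit is €0.
Total: €7,800 + €0 = €7,800.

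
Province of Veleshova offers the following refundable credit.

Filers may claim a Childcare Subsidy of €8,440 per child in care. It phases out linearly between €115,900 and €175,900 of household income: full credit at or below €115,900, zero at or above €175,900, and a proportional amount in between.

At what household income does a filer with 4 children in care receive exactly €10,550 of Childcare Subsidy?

Full credit = 4 × €8,440 = €33,760.
€10,550 is 10,550/33,760 of the full €33,760, so 23,210/33,760 of the €60,000 range has been used: income = €115,900 + €60,000 × 23,210/33,760 = €157,150.

€157,150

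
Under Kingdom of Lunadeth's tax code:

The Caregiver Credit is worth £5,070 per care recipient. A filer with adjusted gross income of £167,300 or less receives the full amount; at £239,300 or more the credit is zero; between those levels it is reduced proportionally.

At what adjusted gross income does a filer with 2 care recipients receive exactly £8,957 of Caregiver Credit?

£175,700

Full credit = 2 × £5,070 = £10,140.
£8,957 is 8,957/10,140 of the full £10,140, so 1,183/10,140 of the £72,000 range has been used: income = £167,300 + £72,000 × 1,183/10,140 = £175,700.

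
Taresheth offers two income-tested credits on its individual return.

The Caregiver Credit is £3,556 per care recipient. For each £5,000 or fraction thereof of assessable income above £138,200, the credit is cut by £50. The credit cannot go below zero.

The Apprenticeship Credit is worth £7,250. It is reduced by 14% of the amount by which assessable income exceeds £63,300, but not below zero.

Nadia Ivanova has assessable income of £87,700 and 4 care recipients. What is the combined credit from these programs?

£18,058

Caregiver Credit: base = 4 × £3,556 = £14,224. £87,700 is at or below the £138,200 threshold, so the full £14,224 applies.
Apprenticeship Credit: 14% of the £24,400 excess over £63,300 is £3,416; credit = £7,250 − £3,416 = £3,834.
Total: £14,224 + £3,834 = £18,058.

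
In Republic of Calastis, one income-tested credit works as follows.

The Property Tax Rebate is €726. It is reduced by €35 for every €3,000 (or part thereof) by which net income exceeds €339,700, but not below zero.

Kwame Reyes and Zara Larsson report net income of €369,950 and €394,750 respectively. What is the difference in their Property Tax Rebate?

Kwame (€369,950): Property Tax Rebate: income exceeds €339,700 by €30,250, which is 11 full-or-partial €3,000 increments; reduction = 11 × €35 = €385, leaving €341.
Zara (€394,750): Property Tax Rebate: income exceeds €339,700 by €55,050, which is 19 full-or-partial €3,000 increments; reduction = 19 × €35 = €665, leaving €61.
Difference: |€341 − €61| = €280.

€280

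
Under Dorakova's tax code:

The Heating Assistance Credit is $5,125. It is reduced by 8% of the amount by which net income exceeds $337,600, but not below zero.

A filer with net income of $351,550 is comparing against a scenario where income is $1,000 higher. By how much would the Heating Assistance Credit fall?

At $351,550 — 8% of the $13,950 excess over $337,600 is $1,116; credit = $5,125 − $1,116 = $4,009.
At $352,550 — 8% of the $14,950 excess over $337,600 is $1,196; credit = $5,125 − $1,196 = $3,929.
Lost: $4,009 − $3,929 = $80.

$80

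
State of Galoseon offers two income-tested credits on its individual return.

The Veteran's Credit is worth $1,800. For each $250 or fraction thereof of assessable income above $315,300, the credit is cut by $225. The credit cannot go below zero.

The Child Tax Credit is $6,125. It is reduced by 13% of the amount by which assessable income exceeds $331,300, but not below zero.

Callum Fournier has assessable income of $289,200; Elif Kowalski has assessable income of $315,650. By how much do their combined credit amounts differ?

$450

Callum ($289,200): Veteran's Credit: $289,200 is at or below the $315,300 threshold, so the full $1,800 applies. Child Tax Credit: $289,200 is at or below the $331,300 threshold, so the full $6,125 applies. total $1,800 + $6,125 = $7,925
Elif ($315,650): Veteran's Credit: income exceeds $315,300 by $350, which is 2 full-or-partial $250 increments; reduction = 2 × $225 = $450, leaving $1,350. Child Tax Credit: $315,650 is at or below the $331,300 threshold, so the full $6,125 applies. total $1,350 + $6,125 = $7,475
Difference: |$7,925 − $7,475| = $450.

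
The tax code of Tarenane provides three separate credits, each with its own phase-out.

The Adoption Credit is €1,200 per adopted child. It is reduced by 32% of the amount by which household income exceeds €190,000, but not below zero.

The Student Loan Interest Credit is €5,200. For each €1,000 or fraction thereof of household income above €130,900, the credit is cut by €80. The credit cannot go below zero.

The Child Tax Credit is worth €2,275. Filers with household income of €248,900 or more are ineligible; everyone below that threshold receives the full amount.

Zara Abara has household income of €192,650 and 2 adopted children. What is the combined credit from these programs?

Adoption Credit: base = 2 × €1,200 = €2,400. 32% of the €2,650 excess over €190,000 is €848; credit = €2,400 − €848 = €1,552.
Student Loan Interest Credit: income exceeds €130,900 by €61,750, which is 62 full-or-partial €1,000 increments; reduction = 62 × €80 = €4,960, leaving €240.
Child Tax Credit: €192,650 is below the €248,900 cutoff, so the full €2,275 applies.
Total: €1,552 + €240 + €2,275 = €4,067.

€4,067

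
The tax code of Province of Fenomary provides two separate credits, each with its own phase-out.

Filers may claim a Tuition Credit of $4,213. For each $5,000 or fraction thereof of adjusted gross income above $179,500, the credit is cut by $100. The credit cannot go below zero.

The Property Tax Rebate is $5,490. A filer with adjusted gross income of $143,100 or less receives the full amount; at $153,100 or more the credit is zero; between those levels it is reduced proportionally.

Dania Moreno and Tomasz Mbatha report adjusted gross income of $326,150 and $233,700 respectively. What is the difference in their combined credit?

$1,900

Dania ($326,150): Tuition Credit: income exceeds $179,500 by $146,650, which is 30 full-or-partial $5,000 increments; reduction = 30 × $100 = $3,000, leaving $1,213. Property Tax Rebate: $326,150 is at or above $153,100, so the credit is $0. total $1,213 + $0 = $1,213
Tomasz ($233,700): Tuition Credit: income exceeds $179,500 by $54,200, which is 11 full-or-partial $5,000 increments; reduction = 11 × $100 = $1,100, leaving $3,113. Property Tax Rebate: $233,700 is at or above $153,100, so the credit is $0. total $3,113 + $0 = $3,113
Difference: |$1,213 − $3,113| = $1,900.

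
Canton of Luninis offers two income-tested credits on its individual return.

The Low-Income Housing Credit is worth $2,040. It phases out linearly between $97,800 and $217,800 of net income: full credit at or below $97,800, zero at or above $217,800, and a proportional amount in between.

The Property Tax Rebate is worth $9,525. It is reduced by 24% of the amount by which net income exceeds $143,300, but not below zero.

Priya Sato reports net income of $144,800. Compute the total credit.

$10,406

Low-Income Housing Credit: $144,800 is $47,000 into a $120,000 phase-out range, leaving 73,000/120,000 of the credit: $2,040 × 73,000/120,000 = $1,241.
Property Tax Rebate: 24% of the $1,500 excess over $143,300 is $360; credit = $9,525 − $360 = $9,165.
Total: $1,241 + $9,165 = $10,406.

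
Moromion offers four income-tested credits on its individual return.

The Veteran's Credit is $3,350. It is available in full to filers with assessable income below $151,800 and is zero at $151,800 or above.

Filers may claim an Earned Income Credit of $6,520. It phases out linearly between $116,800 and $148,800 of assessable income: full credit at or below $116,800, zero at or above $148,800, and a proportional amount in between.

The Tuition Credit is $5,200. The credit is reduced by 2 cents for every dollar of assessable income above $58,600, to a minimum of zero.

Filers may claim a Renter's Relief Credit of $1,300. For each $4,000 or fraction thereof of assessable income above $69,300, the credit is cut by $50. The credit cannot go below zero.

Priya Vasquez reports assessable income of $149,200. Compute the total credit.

Veteran's Credit: $149,200 is below the $151,800 cutoff, so the full $3,350 applies.
Earned Income Credit: $149,200 is at or above $148,800, so the credit is $0.
Tuition Credit: 2% of the $90,600 excess over $58,600 is $1,812; credit = $5,200 − $1,812 = $3,388.
Renter's Relief Credit: income exceeds $69,300 by $79,900, which is 20 full-or-partial $4,000 increments; reduction = 20 × $50 = $1,000, leaving $300.
Total: $3,350 + $0 + $3,388 + $300 = $7,038.

$7,038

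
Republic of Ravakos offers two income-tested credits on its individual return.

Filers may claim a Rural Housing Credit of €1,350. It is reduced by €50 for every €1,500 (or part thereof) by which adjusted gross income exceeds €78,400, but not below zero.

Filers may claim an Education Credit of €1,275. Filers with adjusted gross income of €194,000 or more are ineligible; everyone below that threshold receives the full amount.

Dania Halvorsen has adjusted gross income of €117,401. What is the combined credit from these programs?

€1,275

Rural Housing Credit: income exceeds €78,400 by €39,001 → 27 increments × €50 = €1,350 ≥ base, so the credit is €0.
Education Credit: €117,401 is below the €194,000 cutoff, so the full €1,275 applies.
Total: €0 + €1,275 = €1,275.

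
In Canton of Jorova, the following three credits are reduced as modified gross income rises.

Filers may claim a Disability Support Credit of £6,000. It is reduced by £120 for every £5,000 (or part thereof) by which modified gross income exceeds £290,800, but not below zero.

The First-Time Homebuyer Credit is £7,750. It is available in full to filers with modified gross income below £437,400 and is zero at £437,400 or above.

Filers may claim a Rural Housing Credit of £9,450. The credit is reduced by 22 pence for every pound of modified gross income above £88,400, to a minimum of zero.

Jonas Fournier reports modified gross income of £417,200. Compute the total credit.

Disability Support Credit: income exceeds £290,800 by £126,400, which is 26 full-or-partial £5,000 increments; reduction = 26 × £120 = £3,120, leaving £2,880.
First-Time Homebuyer Credit: £417,200 is below the £437,400 cutoff, so the full £7,750 applies.
Rural Housing Credit: 22% of the £328,800 excess over £88,400 is £72,336 ≥ base, so the credit is £0.
Total: £2,880 + £7,750 + £0 = £10,630.

£10,630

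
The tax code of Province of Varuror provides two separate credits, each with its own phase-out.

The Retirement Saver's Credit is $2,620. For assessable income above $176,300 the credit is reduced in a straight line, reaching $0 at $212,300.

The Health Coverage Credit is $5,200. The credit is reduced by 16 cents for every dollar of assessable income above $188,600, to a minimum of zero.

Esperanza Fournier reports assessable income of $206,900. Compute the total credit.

$2,665

Retirement Saver's Credit: $206,900 is $30,600 into a $36,000 phase-out range, leaving 5,400/36,000 of the credit: $2,620 × 5,400/36,000 = $393.
Health Coverage Credit: 16% of the $18,300 excess over $188,600 is $2,928; credit = $5,200 − $2,928 = $2,272.
Total: $393 + $2,272 = $2,665.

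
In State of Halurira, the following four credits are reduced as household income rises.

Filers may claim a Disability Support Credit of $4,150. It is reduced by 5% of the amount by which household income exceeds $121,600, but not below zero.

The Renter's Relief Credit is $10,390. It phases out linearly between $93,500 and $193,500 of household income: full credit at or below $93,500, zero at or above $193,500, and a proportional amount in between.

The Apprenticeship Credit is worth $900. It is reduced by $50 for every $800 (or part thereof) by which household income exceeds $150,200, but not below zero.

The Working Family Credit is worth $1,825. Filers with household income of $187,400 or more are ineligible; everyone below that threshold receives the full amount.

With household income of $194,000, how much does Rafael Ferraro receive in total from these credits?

Disability Support Credit: 5% of the $72,400 excess over $121,600 is $3,620; credit = $4,150 − $3,620 = $530.
Renter's Relief Credit: $194,000 is at or above $193,500, so the credit is $0.
Apprenticeship Credit: income exceeds $150,200 by $43,800 → 55 increments × $50 = $2,750 ≥ base, so the credit is $0.
Working Family Credit: $194,000 meets or exceeds the $187,400 cutoff, so the credit is $0.
Total: $530 + $0 + $0 + $0 = $530.

$530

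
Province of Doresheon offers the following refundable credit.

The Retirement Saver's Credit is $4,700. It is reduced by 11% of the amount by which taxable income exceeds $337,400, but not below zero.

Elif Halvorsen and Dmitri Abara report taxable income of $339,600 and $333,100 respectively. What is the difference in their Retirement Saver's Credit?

$242

Elif ($339,600): Retirement Saver's Credit: 11% of the $2,200 excess over $337,400 is $242; credit = $4,700 − $242 = $4,458.
Dmitri ($333,100): Retirement Saver's Credit: $333,100 is at or below the $337,400 threshold, so the full $4,700 applies.
Difference: |$4,458 − $4,700| = $242.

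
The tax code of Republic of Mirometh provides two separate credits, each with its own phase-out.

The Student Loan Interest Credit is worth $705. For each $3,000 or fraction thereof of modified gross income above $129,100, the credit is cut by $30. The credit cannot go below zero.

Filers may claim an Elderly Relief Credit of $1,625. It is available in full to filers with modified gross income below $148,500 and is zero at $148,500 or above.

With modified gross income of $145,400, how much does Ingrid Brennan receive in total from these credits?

Student Loan Interest Credit: income exceeds $129,100 by $16,300, which is 6 full-or-partial $3,000 increments; reduction = 6 × $30 = $180, leaving $525.
Elderly Relief Credit: $145,400 is below the $148,500 cutoff, so the full $1,625 applies.
Total: $525 + $1,625 = $2,150.

$2,150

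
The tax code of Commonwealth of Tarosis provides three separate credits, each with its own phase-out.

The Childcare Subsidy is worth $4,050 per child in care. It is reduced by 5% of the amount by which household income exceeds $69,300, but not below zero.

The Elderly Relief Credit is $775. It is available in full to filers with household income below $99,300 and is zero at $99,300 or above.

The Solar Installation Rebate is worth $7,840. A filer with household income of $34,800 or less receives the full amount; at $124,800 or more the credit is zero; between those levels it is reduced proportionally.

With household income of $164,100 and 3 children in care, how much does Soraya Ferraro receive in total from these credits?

$7,410

Childcare Subsidy: base = 3 × $4,050 = $12,150. 5% of the $94,800 excess over $69,300 is $4,740; credit = $12,150 − $4,740 = $7,410.
Elderly Relief Credit: $164,100 meets or exceeds the $99,300 cutoff, so the credit is $0.
Solar Installation Rebate: $164,100 is at or above $124,800, so the credit is $0.
Total: $7,410 + $0 + $0 = $7,410.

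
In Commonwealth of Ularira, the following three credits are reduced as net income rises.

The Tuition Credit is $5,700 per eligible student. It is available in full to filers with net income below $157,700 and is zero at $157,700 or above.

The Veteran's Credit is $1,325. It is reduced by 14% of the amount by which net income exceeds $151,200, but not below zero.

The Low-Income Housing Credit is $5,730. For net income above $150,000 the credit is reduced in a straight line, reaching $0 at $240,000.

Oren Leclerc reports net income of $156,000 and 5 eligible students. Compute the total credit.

$34,501

Tuition Credit: base = 5 × $5,700 = $28,500. $156,000 is below the $157,700 cutoff, so the full $28,500 applies.
Veteran's Credit: 14% of the $4,800 excess over $151,200 is $672; credit = $1,325 − $672 = $653.
Low-Income Housing Credit: $156,000 is $6,000 into a $90,000 phase-out range, leaving 84,000/90,000 of the credit: $5,730 × 84,000/90,000 = $5,348.
Total: $28,500 + $653 + $5,348 = $34,501.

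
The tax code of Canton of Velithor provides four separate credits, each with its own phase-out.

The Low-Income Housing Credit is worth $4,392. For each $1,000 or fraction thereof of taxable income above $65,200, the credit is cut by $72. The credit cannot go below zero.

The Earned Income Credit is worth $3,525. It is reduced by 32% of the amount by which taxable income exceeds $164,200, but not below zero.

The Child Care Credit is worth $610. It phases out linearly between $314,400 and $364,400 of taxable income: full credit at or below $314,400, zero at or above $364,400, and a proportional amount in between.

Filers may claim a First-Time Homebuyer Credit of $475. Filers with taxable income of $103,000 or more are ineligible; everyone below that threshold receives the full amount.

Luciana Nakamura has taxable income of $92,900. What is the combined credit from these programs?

Low-Income Housing Credit: income exceeds $65,200 by $27,700, which is 28 full-or-partial $1,000 increments; reduction = 28 × $72 = $2,016, leaving $2,376.
Earned Income Credit: $92,900 is at or below the $164,200 threshold, so the full $3,525 applies.
Child Care Credit: $92,900 is at or below the $314,400 threshold, so the full $610 applies.
First-Time Homebuyer Credit: $92,900 is below the $103,000 cutoff, so the full $475 applies.
Total: $2,376 + $3,525 + $610 + $475 = $6,986.

$6,986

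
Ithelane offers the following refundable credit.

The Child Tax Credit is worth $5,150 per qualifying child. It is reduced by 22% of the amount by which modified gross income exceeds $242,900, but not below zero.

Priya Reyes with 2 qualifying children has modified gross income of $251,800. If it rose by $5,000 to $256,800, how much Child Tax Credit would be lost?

$1,100

At $251,800 — base = 2 × $5,150 = $10,300. 22% of the $8,900 excess over $242,900 is $1,958; credit = $10,300 − $1,958 = $8,342.
At $256,800 — base = 2 × $5,150 = $10,300. 22% of the $13,900 excess over $242,900 is $3,058; credit = $10,300 − $3,058 = $7,242.
Lost: $8,342 − $7,242 = $1,100.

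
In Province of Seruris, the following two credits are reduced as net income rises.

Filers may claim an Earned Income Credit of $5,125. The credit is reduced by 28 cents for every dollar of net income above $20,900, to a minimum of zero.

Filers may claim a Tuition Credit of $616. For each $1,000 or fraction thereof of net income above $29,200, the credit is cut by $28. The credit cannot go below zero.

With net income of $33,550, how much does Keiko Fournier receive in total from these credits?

Earned Income Credit: 28% of the $12,650 excess over $20,900 is $3,542; credit = $5,125 − $3,542 = $1,583.
Tuition Credit: income exceeds $29,200 by $4,350, which is 5 full-or-partial $1,000 increments; reduction = 5 × $28 = $140, leaving $476.
Total: $1,583 + $476 = $2,059.

$2,059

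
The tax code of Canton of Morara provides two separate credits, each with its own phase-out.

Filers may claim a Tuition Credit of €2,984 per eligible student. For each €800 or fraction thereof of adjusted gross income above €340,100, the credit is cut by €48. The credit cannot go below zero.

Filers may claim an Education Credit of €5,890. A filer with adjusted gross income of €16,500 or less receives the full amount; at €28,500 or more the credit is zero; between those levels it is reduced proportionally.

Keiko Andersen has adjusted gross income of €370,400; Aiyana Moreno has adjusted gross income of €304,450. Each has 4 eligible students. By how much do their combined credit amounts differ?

€1,824

Keiko (€370,400): Tuition Credit: base = 4 × €2,984 = €11,936. income exceeds €340,100 by €30,300, which is 38 full-or-partial €800 increments; reduction = 38 × €48 = €1,824, leaving €10,112. Education Credit: €370,400 is at or above €28,500, so the credit is €0. total €10,112 + €0 = €10,112
Aiyana (€304,450): Tuition Credit: base = 4 × €2,984 = €11,936. €304,450 is at or below the €340,100 threshold, so the full €11,936 applies. Education Credit: €304,450 is at or above €28,500, so the credit is €0. total €11,936 + €0 = €11,936
Difference: |€10,112 − €11,936| = €1,824.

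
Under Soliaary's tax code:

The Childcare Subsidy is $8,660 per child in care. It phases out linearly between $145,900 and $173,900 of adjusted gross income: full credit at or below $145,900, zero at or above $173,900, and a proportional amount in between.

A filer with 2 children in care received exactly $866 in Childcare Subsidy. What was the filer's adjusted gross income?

$172,500

Full credit = 2 × $8,660 = $17,320.
$866 is 866/17,320 of the full $17,320, so 16,454/17,320 of the $28,000 range has been used: income = $145,900 + $28,000 × 16,454/17,320 = $172,500.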